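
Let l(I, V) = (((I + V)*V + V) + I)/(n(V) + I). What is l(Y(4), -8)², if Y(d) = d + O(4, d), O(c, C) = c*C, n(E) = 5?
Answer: 7056/625 ≈ 11.290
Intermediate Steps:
O(c, C) = C*c
Y(d) = 5*d (Y(d) = d + d*4 = d + 4*d = 5*d)
l(I, V) = (I + V + V*(I + V))/(5 + I) (l(I, V) = (((I + V)*V + V) + I)/(5 + I) = ((V*(I + V) + V) + I)/(5 + I) = ((V + V*(I + V)) + I)/(5 + I) = (I + V + V*(I + V))/(5 + I))
l(Y(4), -8)² = ((5*4 - 8 + (-8)² + (5*4)*(-8))/(5 + 5*4))² = ((20 - 8 + 64 + 20*(-8))/(5 + 20))² = ((20 - 8 + 64 - 160)/25)² = ((1/25)*(-84))² = (-84/25)² = 7056/625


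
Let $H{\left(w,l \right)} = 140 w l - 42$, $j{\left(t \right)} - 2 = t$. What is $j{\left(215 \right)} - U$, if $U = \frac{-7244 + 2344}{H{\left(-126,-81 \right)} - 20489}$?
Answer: $\frac{6236897}{28741} \approx 217.0$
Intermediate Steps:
$j{\left(t \right)} = 2 + t$
$H{\left(w,l \right)} = -42 + 140 l w$ ($H{\left(w,l \right)} = 140 l w - 42 = -42 + 140 l w$)
$U = - \frac{100}{28741}$ ($U = \frac{-7244 + 2344}{\left(-42 + 140 \left(-81\right) \left(-126\right)\right) - 20489} = - \frac{4900}{\left(-42 + 1428840\right) - 20489} = - \frac{4900}{1428798 - 20489} = - \frac{4900}{1408309} = \left(-4900\right) \frac{1}{1408309} = - \frac{100}{28741} \approx -0.0034794$)
$j{\left(215 \right)} - U = \left(2 + 215\right) - - \frac{100}{28741} = 217 + \frac{100}{28741} = \frac{6236897}{28741}$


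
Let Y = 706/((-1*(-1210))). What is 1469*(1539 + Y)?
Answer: 1368297112/605 ≈ 2.2616e+6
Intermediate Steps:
Y = 353/605 (Y = 706/1210 = 706*(1/1210) = 353/605 ≈ 0.58347)
1469*(1539 + Y) = 1469*(1539 + 353/605) = 1469*(931448/605) = 1368297112/605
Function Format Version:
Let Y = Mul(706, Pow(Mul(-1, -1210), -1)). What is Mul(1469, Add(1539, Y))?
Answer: Rational(1368297112, 605) ≈ 2.2616e+6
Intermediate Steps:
Y = Rational(353, 605) (Y = Mul(706, Pow(1210, -1)) = Mul(706, Rational(1, 1210)) = Rational(353, 605) ≈ 0.58347)
Mul(1469, Add(1539, Y)) = Mul(1469, Add(1539, Rational(353, 605))) = Mul(1469, Rational(931448, 605)) = Rational(1368297112, 605)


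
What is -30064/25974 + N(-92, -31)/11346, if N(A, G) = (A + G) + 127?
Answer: -28416854/24558417 ≈ -1.1571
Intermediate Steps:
N(A, G) = 127 + A + G
-30064/25974 + N(-92, -31)/11346 = -30064/25974 + (127 - 92 - 31)/11346 = -30064*1/25974 + 4*(1/11346) = -15032/12987 + 2/5673 = -28416854/24558417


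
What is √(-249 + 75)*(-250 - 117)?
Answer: -367*I*√174 ≈ -4841.1*I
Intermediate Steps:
√(-249 + 75)*(-250 - 117) = √(-174)*(-367) = (I*√174)*(-367) = -367*I*√174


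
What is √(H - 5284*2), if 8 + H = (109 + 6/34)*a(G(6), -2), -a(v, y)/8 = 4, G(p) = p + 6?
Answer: 12*I*√28237/17 ≈ 118.62*I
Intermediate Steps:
G(p) = 6 + p
a(v, y) = -32 (a(v, y) = -8*4 = -32)
H = -59528/17 (H = -8 + (109 + 6/34)*(-32) = -8 + (109 + 6*(1/34))*(-32) = -8 + (109 + 3/17)*(-32) = -8 + (1856/17)*(-32) = -8 - 59392/17 = -59528/17 ≈ -3501.6)
√(H - 5284*2) = √(-59528/17 - 5284*2) = √(-59528/17 - 10568) = √(-239184/17) = 12*I*√28237/17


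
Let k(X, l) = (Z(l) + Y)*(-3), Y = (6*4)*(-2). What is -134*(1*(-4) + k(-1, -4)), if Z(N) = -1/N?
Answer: -37319/2 ≈ -18660.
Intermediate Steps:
Y = -48 (Y = 24*(-2) = -48)
k(X, l) = 144 + 3/l (k(X, l) = (-1/l - 48)*(-3) = (-48 - 1/l)*(-3) = 144 + 3/l)
-134*(1*(-4) + k(-1, -4)) = -134*(1*(-4) + (144 + 3/(-4))) = -134*(-4 + (144 + 3*(-1/4))) = -134*(-4 + (144 - 3/4)) = -134*(-4 + 573/4) = -134*557/4 = -37319/2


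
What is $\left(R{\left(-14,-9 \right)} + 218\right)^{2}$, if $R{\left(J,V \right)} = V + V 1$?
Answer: $40000$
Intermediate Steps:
$R{\left(J,V \right)} = 2 V$ ($R{\left(J,V \right)} = V + V = 2 V$)
$\left(R{\left(-14,-9 \right)} + 218\right)^{2} = \left(2 \left(-9\right) + 218\right)^{2} = \left(-18 + 218\right)^{2} = 200^{2} = 40000$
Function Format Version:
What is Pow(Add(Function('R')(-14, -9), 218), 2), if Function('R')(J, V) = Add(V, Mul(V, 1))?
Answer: 40000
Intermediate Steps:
Function('R')(J, V) = Mul(2, V) (Function('R')(J, V) = Add(V, V) = Mul(2, V))
Pow(Add(Function('R')(-14, -9), 218), 2) = Pow(Add(Mul(2, -9), 218), 2) = Pow(Add(-18, 218), 2) = Pow(200, 2) = 40000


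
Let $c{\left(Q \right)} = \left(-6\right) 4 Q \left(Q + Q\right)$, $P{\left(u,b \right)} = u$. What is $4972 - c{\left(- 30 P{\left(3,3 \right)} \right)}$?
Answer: $393772$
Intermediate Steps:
$c{\left(Q \right)} = - 48 Q^{2}$ ($c{\left(Q \right)} = - 24 Q 2 Q = - 24 \cdot 2 Q^{2} = - 48 Q^{2}$)
$4972 - c{\left(- 30 P{\left(3,3 \right)} \right)} = 4972 - - 48 \left(\left(-30\right) 3\right)^{2} = 4972 - - 48 \left(-90\right)^{2} = 4972 - \left(-48\right) 8100 = 4972 - -388800 = 4972 + 388800 = 393772$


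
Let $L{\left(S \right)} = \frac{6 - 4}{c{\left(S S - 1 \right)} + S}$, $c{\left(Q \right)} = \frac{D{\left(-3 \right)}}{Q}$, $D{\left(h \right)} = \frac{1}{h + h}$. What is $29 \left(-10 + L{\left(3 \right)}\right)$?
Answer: $- \frac{38686}{143} \approx -270.53$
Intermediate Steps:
$D{\left(h \right)} = \frac{1}{2 h}$
$c{\left(Q \right)} = - \frac{1}{6 Q}$ ($c{\left(Q \right)} = \frac{\frac{1}{2} \frac{1}{-3}}{Q} = \frac{\frac{1}{2} \left(- \frac{1}{3}\right)}{Q} = - \frac{1}{6 Q}$)
$L{\left(S \right)} = \frac{2}{S - \frac{1}{6 \left(-1 + S^{2}\right)}}$ ($L{\left(S \right)} = \frac{6 - 4}{- \frac{1}{6 \left(S S - 1\right)} + S} = \frac{2}{- \frac{1}{6 \left(S^{2} - 1\right)} + S} = \frac{2}{- \frac{1}{6 \left(-1 + S^{2}\right)} + S} = \frac{2}{S - \frac{1}{6 \left(-1 + S^{2}\right)}}$)
$29 \left(-10 + L{\left(3 \right)}\right) = 29 \left(-10 + \frac{12 \left(-1 + 3^{2}\right)}{-1 + 6 \cdot 3 \left(-1 + 3^{2}\right)}\right) = 29 \left(-10 + \frac{12 \left(-1 + 9\right)}{-1 + 6 \cdot 3 \left(-1 + 9\right)}\right) = 29 \left(-10 + 12 \frac{1}{-1 + 6 \cdot 3 \cdot 8} \cdot 8\right) = 29 \left(-10 + 12 \frac{1}{-1 + 144} \cdot 8\right) = 29 \left(-10 + 12 \cdot \frac{1}{143} \cdot 8\right) = 29 \left(-10 + \frac{96}{143}\right) = 29 \left(- \frac{1334}{143}\right) = - \frac{38686}{143}$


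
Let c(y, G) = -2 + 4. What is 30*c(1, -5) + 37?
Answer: 97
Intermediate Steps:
c(y, G) = 2
30*c(1, -5) + 37 = 30*2 + 37 = 60 + 37 = 97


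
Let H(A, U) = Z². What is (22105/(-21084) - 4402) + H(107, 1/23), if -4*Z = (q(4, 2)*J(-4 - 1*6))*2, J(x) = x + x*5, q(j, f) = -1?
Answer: -73858273/21084 ≈ -3503.0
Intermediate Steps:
J(x) = 6*x (J(x) = x + 5*x = 6*x)
Z = -30 (Z = -(-6*(-4 - 1*6))*2/4 = -(-6*(-4 - 6))*2/4 = -(-6*(-10))*2/4 = -(-1*(-60))*2/4 = -15*2 = -¼*120 = -30)
H(A, U) = 900 (H(A, U) = (-30)² = 900)
(22105/(-21084) - 4402) + H(107, 1/23) = (22105/(-21084) - 4402) + 900 = (22105*(-1/21084) - 4402) + 900 = (-22105/21084 - 4402) + 900 = -92833873/21084 + 900 = -73858273/21084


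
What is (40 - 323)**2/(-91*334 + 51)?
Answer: -80089/30343 ≈ -2.6395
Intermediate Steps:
(40 - 323)**2/(-91*334 + 51) = (-283)**2/(-30394 + 51) = 80089/(-30343) = 80089*(-1/30343) = -80089/30343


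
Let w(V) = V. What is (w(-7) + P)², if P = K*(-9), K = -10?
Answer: 6889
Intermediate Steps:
P = 90 (P = -10*(-9) = 90)
(w(-7) + P)² = (-7 + 90)² = 83² = 6889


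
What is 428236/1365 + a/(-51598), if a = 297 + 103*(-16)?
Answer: 22097965243/70431270 ≈ 313.75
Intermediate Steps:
a = -1351 (a = 297 - 1648 = -1351)
428236/1365 + a/(-51598) = 428236/1365 - 1351/(-51598) = 428236*(1/1365) - 1351*(-1/51598) = 428236/1365 + 1351/51598 = 22097965243/70431270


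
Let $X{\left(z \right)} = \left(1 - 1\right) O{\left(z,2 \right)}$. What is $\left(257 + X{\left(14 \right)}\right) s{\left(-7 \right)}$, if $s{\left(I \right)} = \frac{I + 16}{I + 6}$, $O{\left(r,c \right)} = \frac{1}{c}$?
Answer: $-2313$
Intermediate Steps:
$s{\left(I \right)} = \frac{16 + I}{6 + I}$
$X{\left(z \right)} = 0$ ($X{\left(z \right)} = \frac{1 - 1}{2} = 0 \cdot \frac{1}{2} = 0$)
$\left(257 + X{\left(14 \right)}\right) s{\left(-7 \right)} = \left(257 + 0\right) \frac{16 - 7}{6 - 7} = 257 \frac{1}{-1} \cdot 9 = 257 \left(\left(-1\right) 9\right) = 257 \left(-9\right) = -2313$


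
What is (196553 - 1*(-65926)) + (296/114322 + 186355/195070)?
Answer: 585351108732369/2230079254 ≈ 2.6248e+5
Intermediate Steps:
(196553 - 1*(-65926)) + (296/114322 + 186355/195070) = (196553 + 65926) + (296*(1/114322) + 186355*(1/195070)) = 262479 + (148/57161 + 37271/39014) = 262479 + 2136221703/2230079254 = 585351108732369/2230079254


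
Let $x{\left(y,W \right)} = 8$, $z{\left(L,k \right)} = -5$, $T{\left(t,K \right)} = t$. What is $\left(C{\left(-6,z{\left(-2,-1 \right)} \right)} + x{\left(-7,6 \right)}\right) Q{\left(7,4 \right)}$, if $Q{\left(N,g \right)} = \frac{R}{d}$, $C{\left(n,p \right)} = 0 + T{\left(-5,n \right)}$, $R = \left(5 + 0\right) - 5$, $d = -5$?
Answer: $0$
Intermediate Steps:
$R = 0$ ($R = 5 - 5 = 0$)
$C{\left(n,p \right)} = -5$ ($C{\left(n,p \right)} = 0 - 5 = -5$)
$Q{\left(N,g \right)} = 0$ ($Q{\left(N,g \right)} = \frac{0}{-5} = 0 \left(- \frac{1}{5}\right) = 0$)
$\left(C{\left(-6,z{\left(-2,-1 \right)} \right)} + x{\left(-7,6 \right)}\right) Q{\left(7,4 \right)} = \left(-5 + 8\right) 0 = 3 \cdot 0 = 0$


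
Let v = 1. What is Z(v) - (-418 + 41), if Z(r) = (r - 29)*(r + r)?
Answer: 321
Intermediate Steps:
Z(r) = 2*r*(-29 + r) (Z(r) = (-29 + r)*(2*r) = 2*r*(-29 + r))
Z(v) - (-418 + 41) = 2*1*(-29 + 1) - (-418 + 41) = 2*1*(-28) - 1*(-377) = -56 + 377 = 321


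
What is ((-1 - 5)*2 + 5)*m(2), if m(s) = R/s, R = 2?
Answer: -7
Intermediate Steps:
m(s) = 2/s
((-1 - 5)*2 + 5)*m(2) = ((-1 - 5)*2 + 5)*(2/2) = (-6*2 + 5)*(2*(½)) = (-12 + 5)*1 = -7*1 = -7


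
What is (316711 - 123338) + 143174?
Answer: 336547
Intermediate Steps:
(316711 - 123338) + 143174 = 193373 + 143174 = 336547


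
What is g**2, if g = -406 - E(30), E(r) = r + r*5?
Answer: 343396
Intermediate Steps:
E(r) = 6*r (E(r) = r + 5*r = 6*r)
g = -586 (g = -406 - 6*30 = -406 - 1*180 = -406 - 180 = -586)
g**2 = (-586)**2 = 343396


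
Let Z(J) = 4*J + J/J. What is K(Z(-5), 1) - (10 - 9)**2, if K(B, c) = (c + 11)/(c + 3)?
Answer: 2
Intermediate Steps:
Z(J) = 1 + 4*J (Z(J) = 4*J + 1 = 1 + 4*J)
K(B, c) = (11 + c)/(3 + c)
K(Z(-5), 1) - (10 - 9)**2 = (11 + 1)/(3 + 1) - (10 - 9)**2 = 12/4 - 1*1**2 = (1/4)*12 - 1*1 = 3 - 1 = 2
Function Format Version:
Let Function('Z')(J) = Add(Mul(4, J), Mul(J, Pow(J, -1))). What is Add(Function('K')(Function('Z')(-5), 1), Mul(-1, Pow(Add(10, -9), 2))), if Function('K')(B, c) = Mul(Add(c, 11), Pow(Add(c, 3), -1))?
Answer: 2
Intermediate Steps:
Function('Z')(J) = Add(1, Mul(4, J)) (Function('Z')(J) = Add(Mul(4, J), 1) = Add(1, Mul(4, J)))
Function('K')(B, c) = Mul(Pow(Add(3, c), -1), Add(11, c)) (Function('K')(B, c) = Mul(Add(11, c), Pow(Add(3, c), -1)) = Mul(Pow(Add(3, c), -1), Add(11, c)))
Add(Function('K')(Function('Z')(-5), 1), Mul(-1, Pow(Add(10, -9), 2))) = Add(Mul(Pow(Add(3, 1), -1), Add(11, 1)), Mul(-1, Pow(Add(10, -9), 2))) = Add(Mul(Pow(4, -1), 12), Mul(-1, Pow(1, 2))) = Add(Mul(Rational(1, 4), 12), Mul(-1, 1)) = Add(3, -1) = 2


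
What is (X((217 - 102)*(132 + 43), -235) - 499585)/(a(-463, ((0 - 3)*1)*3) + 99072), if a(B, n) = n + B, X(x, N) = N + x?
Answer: -95939/19720 ≈ -4.8651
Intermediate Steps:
a(B, n) = B + n
(X((217 - 102)*(132 + 43), -235) - 499585)/(a(-463, ((0 - 3)*1)*3) + 99072) = ((-235 + (217 - 102)*(132 + 43)) - 499585)/((-463 + ((0 - 3)*1)*3) + 99072) = ((-235 + 115*175) - 499585)/((-463 - 3*1*3) + 99072) = ((-235 + 20125) - 499585)/((-463 - 3*3) + 99072) = (19890 - 499585)/((-463 - 9) + 99072) = -479695/(-472 + 99072) = -479695/98600 = -479695*1/98600 = -95939/19720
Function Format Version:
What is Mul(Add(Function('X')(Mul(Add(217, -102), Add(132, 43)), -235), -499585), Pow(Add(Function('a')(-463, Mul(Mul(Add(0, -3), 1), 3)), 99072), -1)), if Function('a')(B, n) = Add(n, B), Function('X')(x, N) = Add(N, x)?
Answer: Rational(-95939, 19720) ≈ -4.8651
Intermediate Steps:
Function('a')(B, n) = Add(B, n)
Mul(Add(Function('X')(Mul(Add(217, -102), Add(132, 43)), -235), -499585), Pow(Add(Function('a')(-463, Mul(Mul(Add(0, -3), 1), 3)), 99072), -1)) = Mul(Add(Add(-235, Mul(Add(217, -102), Add(132, 43))), -499585), Pow(Add(Add(-463, Mul(Mul(Add(0, -3), 1), 3)), 99072), -1)) = Mul(Add(Add(-235, Mul(115, 175)), -499585), Pow(Add(Add(-463, Mul(Mul(-3, 1), 3)), 99072), -1)) = Mul(Add(Add(-235, 20125), -499585), Pow(Add(Add(-463, Mul(-3, 3)), 99072), -1)) = Mul(Add(19890, -499585), Pow(Add(Add(-463, -9), 99072), -1)) = Mul(-479695, Pow(Add(-472, 99072), -1)) = Mul(-479695, Pow(98600, -1)) = Mul(-479695, Rational(1, 98600)) = Rational(-95939, 19720)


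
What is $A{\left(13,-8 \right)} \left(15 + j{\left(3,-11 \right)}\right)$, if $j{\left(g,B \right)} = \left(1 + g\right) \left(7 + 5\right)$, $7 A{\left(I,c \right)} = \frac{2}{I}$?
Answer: $\frac{18}{13} \approx 1.3846$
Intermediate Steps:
$A{\left(I,c \right)} = \frac{2}{7 I}$ ($A{\left(I,c \right)} = \frac{2 \frac{1}{I}}{7} = \frac{2}{7 I}$)
$j{\left(g,B \right)} = 12 + 12 g$ ($j{\left(g,B \right)} = \left(1 + g\right) 12 = 12 + 12 g$)
$A{\left(13,-8 \right)} \left(15 + j{\left(3,-11 \right)}\right) = \frac{2}{7 \cdot 13} \left(15 + \left(12 + 12 \cdot 3\right)\right) = \frac{2}{7} \cdot \frac{1}{13} \left(15 + \left(12 + 36\right)\right) = \frac{2 \left(15 + 48\right)}{91} = \frac{2}{91} \cdot 63 = \frac{18}{13}$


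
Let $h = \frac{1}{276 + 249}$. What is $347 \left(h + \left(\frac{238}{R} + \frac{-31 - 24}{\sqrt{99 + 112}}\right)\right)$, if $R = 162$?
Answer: $\frac{7235644}{14175} - \frac{19085 \sqrt{211}}{211} \approx -803.41$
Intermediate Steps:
$h = \frac{1}{525} \approx 0.0019048$
$347 \left(h + \left(\frac{238}{R} + \frac{-31 - 24}{\sqrt{99 + 112}}\right)\right) = 347 \left(\frac{1}{525} + \left(\frac{238}{162} + \frac{-31 - 24}{\sqrt{99 + 112}}\right)\right) = 347 \left(\frac{1}{525} + \left(238 \cdot \frac{1}{162} + \frac{-31 - 24}{\sqrt{211}}\right)\right) = 347 \left(\frac{1}{525} + \left(\frac{119}{81} - 55 \frac{\sqrt{211}}{211}\right)\right) = 347 \left(\frac{1}{525} + \left(\frac{119}{81} - \frac{55 \sqrt{211}}{211}\right)\right) = 347 \left(\frac{20852}{14175} - \frac{55 \sqrt{211}}{211}\right) = \frac{7235644}{14175} - \frac{19085 \sqrt{211}}{211}$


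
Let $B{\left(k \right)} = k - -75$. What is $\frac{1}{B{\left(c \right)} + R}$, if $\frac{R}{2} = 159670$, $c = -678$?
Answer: $\frac{1}{318737} \approx 3.1374 \cdot 10^{-6}$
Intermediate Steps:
$R = 319340$ ($R = 2 \cdot 159670 = 319340$)
$B{\left(k \right)} = 75 + k$ ($B{\left(k \right)} = k + 75 = 75 + k$)
$\frac{1}{B{\left(c \right)} + R} = \frac{1}{\left(75 - 678\right) + 319340} = \frac{1}{-603 + 319340} = \frac{1}{318737}$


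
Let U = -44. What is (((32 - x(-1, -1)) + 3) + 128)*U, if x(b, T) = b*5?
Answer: -7392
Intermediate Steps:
x(b, T) = 5*b
(((32 - x(-1, -1)) + 3) + 128)*U = (((32 - 5*(-1)) + 3) + 128)*(-44) = (((32 - 1*(-5)) + 3) + 128)*(-44) = (((32 + 5) + 3) + 128)*(-44) = ((37 + 3) + 128)*(-44) = (40 + 128)*(-44) = 168*(-44) = -7392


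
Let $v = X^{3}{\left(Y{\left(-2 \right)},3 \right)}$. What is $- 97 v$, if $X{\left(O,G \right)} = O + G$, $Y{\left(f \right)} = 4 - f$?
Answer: $-70713$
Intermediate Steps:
$X{\left(O,G \right)} = G + O$
$v = 729$ ($v = \left(3 + \left(4 - -2\right)\right)^{3} = \left(3 + \left(4 + 2\right)\right)^{3} = \left(3 + 6\right)^{3} = 9^{3} = 729$)
$- 97 v = \left(-97\right) 729 = -70713$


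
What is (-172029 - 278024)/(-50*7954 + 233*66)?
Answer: 450053/382322 ≈ 1.1772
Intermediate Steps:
(-172029 - 278024)/(-50*7954 + 233*66) = -450053/(-397700 + 15378) = -450053/(-382322) = -450053*(-1/382322) = 450053/382322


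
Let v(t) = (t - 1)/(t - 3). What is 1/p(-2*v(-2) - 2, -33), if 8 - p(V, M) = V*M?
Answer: -5/488 ≈ -0.010246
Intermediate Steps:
v(t) = (-1 + t)/(-3 + t)
p(V, M) = 8 - M*V (p(V, M) = 8 - V*M = 8 - M*V)
1/p(-2*v(-2) - 2, -33) = 1/(8 - 1*(-33)*(-2*(-1 - 2)/(-3 - 2) - 2)) = 1/(8 - 1*(-33)*(-2*(-3)/(-5) - 2)) = 1/(8 - 1*(-33)*(-(-2)*(-3)/5 - 2)) = 1/(8 - 1*(-33)*(-2*⅗ - 2)) = 1/(8 - 1*(-33)*(-6/5 - 2)) = 1/(8 - 1*(-33)*(-16/5)) = 1/(8 - 528/5) = 1/(-488/5) = -5/488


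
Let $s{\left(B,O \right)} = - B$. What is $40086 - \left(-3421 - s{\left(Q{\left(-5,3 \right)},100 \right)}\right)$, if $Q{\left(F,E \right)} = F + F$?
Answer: $43517$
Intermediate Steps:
$Q{\left(F,E \right)} = 2 F$
$40086 - \left(-3421 - s{\left(Q{\left(-5,3 \right)},100 \right)}\right) = 40086 - \left(-3421 - - 2 \left(-5\right)\right) = 40086 - \left(-3421 - \left(-1\right) \left(-10\right)\right) = 40086 - \left(-3421 - 10\right) = 40086 - -3431 = 40086 + 3431 = 43517$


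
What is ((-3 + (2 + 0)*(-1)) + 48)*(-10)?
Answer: -430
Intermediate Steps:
((-3 + (2 + 0)*(-1)) + 48)*(-10) = ((-3 + 2*(-1)) + 48)*(-10) = ((-3 - 2) + 48)*(-10) = (-5 + 48)*(-10) = 43*(-10) = -430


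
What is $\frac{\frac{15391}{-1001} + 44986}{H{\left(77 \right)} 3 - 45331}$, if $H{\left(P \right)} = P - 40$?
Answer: $- \frac{9003119}{9053044} \approx -0.99448$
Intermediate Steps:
$H{\left(P \right)} = -40 + P$
$\frac{\frac{15391}{-1001} + 44986}{H{\left(77 \right)} 3 - 45331} = \frac{\frac{15391}{-1001} + 44986}{\left(-40 + 77\right) 3 - 45331} = \frac{15391 \left(- \frac{1}{1001}\right) + 44986}{37 \cdot 3 - 45331} = \frac{- \frac{15391}{1001} + 44986}{111 - 45331} = \frac{45015595}{1001 \left(-45220\right)} = \frac{45015595}{1001} \left(- \frac{1}{45220}\right) = - \frac{9003119}{9053044}$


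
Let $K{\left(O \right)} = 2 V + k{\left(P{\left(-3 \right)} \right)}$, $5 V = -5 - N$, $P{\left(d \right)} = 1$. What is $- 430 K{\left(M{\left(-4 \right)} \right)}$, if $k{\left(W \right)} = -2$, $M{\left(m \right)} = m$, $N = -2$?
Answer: $1376$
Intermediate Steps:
$V = - \frac{3}{5}$ ($V = \frac{-5 - -2}{5} = \frac{-5 + 2}{5} = \frac{1}{5} \left(-3\right) = - \frac{3}{5} \approx -0.6$)
$K{\left(O \right)} = - \frac{16}{5}$ ($K{\left(O \right)} = 2 \left(- \frac{3}{5}\right) - 2 = - \frac{6}{5} - 2 = - \frac{16}{5}$)
$- 430 K{\left(M{\left(-4 \right)} \right)} = \left(-430\right) \left(- \frac{16}{5}\right) = 1376$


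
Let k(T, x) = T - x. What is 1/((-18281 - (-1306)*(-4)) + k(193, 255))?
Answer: -1/23567 ≈ -4.2432e-5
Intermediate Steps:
1/((-18281 - (-1306)*(-4)) + k(193, 255)) = 1/((-18281 - (-1306)*(-4)) + (193 - 1*255)) = 1/((-18281 - 1*5224) + (193 - 255)) = 1/((-18281 - 5224) - 62) = 1/(-23505 - 62) = 1/(-23567) = -1/23567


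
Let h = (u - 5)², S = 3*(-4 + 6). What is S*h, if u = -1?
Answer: 216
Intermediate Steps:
S = 6 (S = 3*2 = 6)
h = 36 (h = (-1 - 5)² = (-6)² = 36)
S*h = 6*36 = 216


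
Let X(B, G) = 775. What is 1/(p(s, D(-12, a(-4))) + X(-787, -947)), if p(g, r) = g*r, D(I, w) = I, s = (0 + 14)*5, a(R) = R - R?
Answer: -1/65 ≈ -0.015385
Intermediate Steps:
a(R) = 0
s = 70 (s = 14*5 = 70)
1/(p(s, D(-12, a(-4))) + X(-787, -947)) = 1/(70*(-12) + 775) = 1/(-840 + 775) = 1/(-65) = -1/65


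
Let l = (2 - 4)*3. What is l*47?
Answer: -282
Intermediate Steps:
l = -6 (l = -2*3 = -6)
l*47 = -6*47 = -282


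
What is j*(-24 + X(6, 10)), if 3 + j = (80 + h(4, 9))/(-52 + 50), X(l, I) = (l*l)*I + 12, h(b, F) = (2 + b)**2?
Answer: -21228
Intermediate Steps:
X(l, I) = 12 + I*l**2 (X(l, I) = l**2*I + 12 = I*l**2 + 12 = 12 + I*l**2)
j = -61 (j = -3 + (80 + (2 + 4)**2)/(-52 + 50) = -3 + (80 + 6**2)/(-2) = -3 + (80 + 36)*(-1/2) = -3 + 116*(-1/2) = -3 - 58 = -61)
j*(-24 + X(6, 10)) = -61*(-24 + (12 + 10*6**2)) = -61*(-24 + (12 + 10*36)) = -61*(-24 + (12 + 360)) = -61*(-24 + 372) = -61*348 = -21228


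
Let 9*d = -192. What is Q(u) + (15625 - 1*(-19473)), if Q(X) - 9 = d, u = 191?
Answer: 105257/3 ≈ 35086.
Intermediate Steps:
d = -64/3 (d = (⅑)*(-192) = -64/3 ≈ -21.333)
Q(X) = -37/3 (Q(X) = 9 - 64/3 = -37/3)
Q(u) + (15625 - 1*(-19473)) = -37/3 + (15625 - 1*(-19473)) = -37/3 + (15625 + 19473) = -37/3 + 35098 = 105257/3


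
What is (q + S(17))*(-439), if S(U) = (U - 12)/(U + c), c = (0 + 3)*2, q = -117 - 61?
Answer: 1795071/23 ≈ 78047.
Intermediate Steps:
q = -178
c = 6 (c = 3*2 = 6)
S(U) = (-12 + U)/(6 + U) (S(U) = (U - 12)/(U + 6) = (-12 + U)/(6 + U))
(q + S(17))*(-439) = (-178 + (-12 + 17)/(6 + 17))*(-439) = (-178 + 5/23)*(-439) = -4089/23*(-439) = 1795071/23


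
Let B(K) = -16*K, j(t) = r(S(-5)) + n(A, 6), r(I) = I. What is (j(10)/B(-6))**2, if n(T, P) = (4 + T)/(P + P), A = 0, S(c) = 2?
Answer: 49/82944 ≈ 0.00059076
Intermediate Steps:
n(T, P) = (4 + T)/(2*P) (n(T, P) = (4 + T)/((2*P)) = (4 + T)*(1/(2*P)) = (4 + T)/(2*P))
j(t) = 7/3 (j(t) = 2 + (1/2)*(4 + 0)/6 = 2 + (1/2)*(1/6)*4 = 2 + 1/3 = 7/3)
(j(10)/B(-6))**2 = (7/(3*((-16*(-6)))))**2 = ((7/3)/96)**2 = ((7/3)*(1/96))**2 = (7/288)**2 = 49/82944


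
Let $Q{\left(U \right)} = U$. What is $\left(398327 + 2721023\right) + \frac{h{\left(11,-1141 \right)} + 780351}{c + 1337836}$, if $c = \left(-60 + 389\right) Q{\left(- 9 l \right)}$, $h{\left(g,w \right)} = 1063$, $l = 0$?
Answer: $\frac{2086589754007}{668918} \approx 3.1194 \cdot 10^{6}$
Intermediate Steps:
$c = 0$ ($c = \left(-60 + 389\right) \left(\left(-9\right) 0\right) = 329 \cdot 0 = 0$)
$\left(398327 + 2721023\right) + \frac{h{\left(11,-1141 \right)} + 780351}{c + 1337836} = \left(398327 + 2721023\right) + \frac{1063 + 780351}{0 + 1337836} = 3119350 + \frac{781414}{1337836} = 3119350 + 781414 \cdot \frac{1}{1337836} = 3119350 + \frac{390707}{668918} = \frac{2086589754007}{668918}$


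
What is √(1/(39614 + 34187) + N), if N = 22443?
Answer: 2*√30559441400761/73801 ≈ 149.81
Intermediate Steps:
√(1/(39614 + 34187) + N) = √(1/(39614 + 34187) + 22443) = √(1/73801 + 22443) = √(1656315844/73801) = 2*√30559441400761/73801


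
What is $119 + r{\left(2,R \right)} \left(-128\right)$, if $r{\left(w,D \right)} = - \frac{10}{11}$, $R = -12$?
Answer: $\frac{2589}{11} \approx 235.36$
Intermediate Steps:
$r{\left(w,D \right)} = - \frac{10}{11}$ ($r{\left(w,D \right)} = \left(-10\right) \frac{1}{11} = - \frac{10}{11}$)
$119 + r{\left(2,R \right)} \left(-128\right) = 119 - - \frac{1280}{11} = 119 + \frac{1280}{11} = \frac{2589}{11}$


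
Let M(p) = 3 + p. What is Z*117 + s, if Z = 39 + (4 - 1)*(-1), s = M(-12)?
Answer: 4203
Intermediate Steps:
s = -9 (s = 3 - 12 = -9)
Z = 36 (Z = 39 + 3*(-1) = 39 - 3 = 36)
Z*117 + s = 36*117 - 9 = 4212 - 9 = 4203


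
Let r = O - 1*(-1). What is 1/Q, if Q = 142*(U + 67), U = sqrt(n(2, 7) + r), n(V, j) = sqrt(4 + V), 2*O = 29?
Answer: 1/(9514 + 142*sqrt(31/2 + sqrt(6))) ≈ 9.8857e-5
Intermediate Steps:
O = 29/2 (O = (1/2)*29 = 29/2 ≈ 14.500)
r = 31/2 (r = 29/2 - 1*(-1) = 29/2 + 1 = 31/2 ≈ 15.500)
U = sqrt(31/2 + sqrt(6)) (U = sqrt(sqrt(4 + 2) + 31/2) = sqrt(sqrt(6) + 31/2) = sqrt(31/2 + sqrt(6)) ≈ 4.2367)
Q = 9514 + 71*sqrt(62 + 4*sqrt(6)) (Q = 142*(sqrt(62 + 4*sqrt(6))/2 + 67) = 142*(67 + sqrt(62 + 4*sqrt(6))/2) = 9514 + 71*sqrt(62 + 4*sqrt(6)) ≈ 10116.)
1/Q = 1/(9514 + 71*sqrt(62 + 4*sqrt(6)))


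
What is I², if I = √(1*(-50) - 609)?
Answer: -659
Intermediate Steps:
I = I*√659 (I = √(-50 - 609) = √(-659) = I*√659 ≈ 25.671*I)
I² = (I*√659)² = -659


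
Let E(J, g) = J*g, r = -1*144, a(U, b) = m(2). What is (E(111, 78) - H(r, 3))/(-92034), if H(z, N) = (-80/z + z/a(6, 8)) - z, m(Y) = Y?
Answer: -77269/828306 ≈ -0.093286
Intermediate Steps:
a(U, b) = 2
r = -144
H(z, N) = -80/z - z/2 (H(z, N) = (-80/z + z/2) - z = (z/2 - 80/z) - z = -80/z - z/2)
(E(111, 78) - H(r, 3))/(-92034) = (111*78 - (-80/(-144) - ½*(-144)))/(-92034) = (8658 - (-80*(-1/144) + 72))*(-1/92034) = (8658 - (5/9 + 72))*(-1/92034) = (8658 - 1*653/9)*(-1/92034) = (8658 - 653/9)*(-1/92034) = (77269/9)*(-1/92034) = -77269/828306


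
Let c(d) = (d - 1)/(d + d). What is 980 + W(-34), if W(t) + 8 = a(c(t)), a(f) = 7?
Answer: 979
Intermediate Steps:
c(d) = (-1 + d)/(2*d) (c(d) = (-1 + d)/((2*d)) = (-1 + d)*(1/(2*d)) = (-1 + d)/(2*d))
W(t) = -1 (W(t) = -8 + 7 = -1)
980 + W(-34) = 980 - 1 = 979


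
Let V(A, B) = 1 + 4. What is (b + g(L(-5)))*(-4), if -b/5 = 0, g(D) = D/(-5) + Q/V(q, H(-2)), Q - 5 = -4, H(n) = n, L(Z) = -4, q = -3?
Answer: -4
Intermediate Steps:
Q = 1 (Q = 5 - 4 = 1)
V(A, B) = 5
g(D) = ⅕ - D/5 (g(D) = D/(-5) + 1/5 = D*(-⅕) + 1*(⅕) = -D/5 + ⅕ = ⅕ - D/5)
b = 0 (b = -5*0 = 0)
(b + g(L(-5)))*(-4) = (0 + (⅕ - ⅕*(-4)))*(-4) = (0 + (⅕ + ⅘))*(-4) = (0 + 1)*(-4) = 1*(-4) = -4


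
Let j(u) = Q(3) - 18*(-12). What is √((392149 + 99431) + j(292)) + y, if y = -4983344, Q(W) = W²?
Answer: -4983344 + 3*√54645 ≈ -4.9826e+6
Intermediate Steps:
j(u) = 225 (j(u) = 3² - 18*(-12) = 9 + 216 = 225)
√((392149 + 99431) + j(292)) + y = √((392149 + 99431) + 225) - 4983344 = √(491580 + 225) - 4983344 = √491805 - 4983344 = 3*√54645 - 4983344 = -4983344 + 3*√54645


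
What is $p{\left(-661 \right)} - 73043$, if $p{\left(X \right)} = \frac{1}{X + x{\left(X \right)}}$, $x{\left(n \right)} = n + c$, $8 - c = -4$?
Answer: $- \frac{95686331}{1310} \approx -73043.0$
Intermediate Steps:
$c = 12$ ($c = 8 - -4 = 8 + 4 = 12$)
$x{\left(n \right)} = 12 + n$ ($x{\left(n \right)} = n + 12 = 12 + n$)
$p{\left(X \right)} = \frac{1}{12 + 2 X}$ ($p{\left(X \right)} = \frac{1}{X + \left(12 + X\right)} = \frac{1}{12 + 2 X}$)
$p{\left(-661 \right)} - 73043 = \frac{1}{2 \left(6 - 661\right)} - 73043 = \frac{1}{2 \left(-655\right)} - 73043 = \frac{1}{2} \left(- \frac{1}{655}\right) - 73043 = - \frac{1}{1310} - 73043 = - \frac{95686331}{1310}$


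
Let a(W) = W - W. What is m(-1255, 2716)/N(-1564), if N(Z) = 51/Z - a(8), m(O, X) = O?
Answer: 115460/3 ≈ 38487.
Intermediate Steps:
a(W) = 0
N(Z) = 51/Z (N(Z) = 51/Z - 1*0 = 51/Z + 0 = 51/Z)
m(-1255, 2716)/N(-1564) = -1255/(51/(-1564)) = -1255/(51*(-1/1564)) = -1255/(-3/92) = -1255*(-92/3) = 115460/3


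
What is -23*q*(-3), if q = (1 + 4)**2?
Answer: 1725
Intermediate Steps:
q = 25 (q = 5**2 = 25)
-23*q*(-3) = -23*25*(-3) = -575*(-3) = 1725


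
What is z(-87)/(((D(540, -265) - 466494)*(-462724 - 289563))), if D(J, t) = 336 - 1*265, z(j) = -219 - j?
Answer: -132/350883959401 ≈ -3.7619e-10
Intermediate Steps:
D(J, t) = 71 (D(J, t) = 336 - 265 = 71)
z(-87)/(((D(540, -265) - 466494)*(-462724 - 289563))) = (-219 - 1*(-87))/(((71 - 466494)*(-462724 - 289563))) = (-219 + 87)/((-466423*(-752287))) = -132/350883959401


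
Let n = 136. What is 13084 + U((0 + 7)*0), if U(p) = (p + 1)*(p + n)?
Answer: 13220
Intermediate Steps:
U(p) = (1 + p)*(136 + p) (U(p) = (p + 1)*(p + 136) = (1 + p)*(136 + p))
13084 + U((0 + 7)*0) = 13084 + (136 + ((0 + 7)*0)**2 + 137*((0 + 7)*0)) = 13084 + (136 + (7*0)**2 + 137*(7*0)) = 13084 + (136 + 0**2 + 137*0) = 13084 + (136 + 0 + 0) = 13084 + 136 = 13220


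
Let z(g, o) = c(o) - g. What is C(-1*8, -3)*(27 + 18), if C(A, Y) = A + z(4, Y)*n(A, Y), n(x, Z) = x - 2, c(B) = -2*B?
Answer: -1260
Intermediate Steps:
n(x, Z) = -2 + x
z(g, o) = -g - 2*o (z(g, o) = -2*o - g = -g - 2*o)
C(A, Y) = A + (-4 - 2*Y)*(-2 + A) (C(A, Y) = A + (-1*4 - 2*Y)*(-2 + A) = A + (-4 - 2*Y)*(-2 + A))
C(-1*8, -3)*(27 + 18) = (-1*8 - 2*(-2 - 1*8)*(2 - 3))*(27 + 18) = (-8 - 2*(-2 - 8)*(-1))*45 = (-8 - 2*(-10)*(-1))*45 = (-8 - 20)*45 = -28*45 = -1260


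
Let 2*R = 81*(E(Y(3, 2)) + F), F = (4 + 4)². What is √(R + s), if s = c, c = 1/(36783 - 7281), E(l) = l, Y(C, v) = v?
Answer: √258499300466/9834 ≈ 51.701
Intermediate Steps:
c = 1/29502 ≈ 3.3896e-5
s = 1/29502 ≈ 3.3896e-5
F = 64 (F = 8² = 64)
R = 2673 (R = (81*(2 + 64))/2 = (81*66)/2 = (½)*5346 = 2673)
√(R + s) = √(2673 + 1/29502) = √(78858847/29502) = √258499300466/9834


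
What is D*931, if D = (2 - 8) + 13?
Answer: 6517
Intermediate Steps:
D = 7 (D = -6 + 13 = 7)
D*931 = 7*931 = 6517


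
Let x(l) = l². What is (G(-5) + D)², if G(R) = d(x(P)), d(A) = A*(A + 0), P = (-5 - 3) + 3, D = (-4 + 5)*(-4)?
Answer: 385641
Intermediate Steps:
D = -4 (D = 1*(-4) = -4)
P = -5 (P = -8 + 3 = -5)
d(A) = A² (d(A) = A*A = A²)
G(R) = 625 (G(R) = ((-5)²)² = 25² = 625)
(G(-5) + D)² = (625 - 4)² = 621² = 385641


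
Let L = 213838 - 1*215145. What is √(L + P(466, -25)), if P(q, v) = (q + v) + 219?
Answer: I*√647 ≈ 25.436*I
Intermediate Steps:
P(q, v) = 219 + q + v
L = -1307 (L = 213838 - 215145 = -1307)
√(L + P(466, -25)) = √(-1307 + (219 + 466 - 25)) = √(-1307 + 660) = √(-647) = I*√647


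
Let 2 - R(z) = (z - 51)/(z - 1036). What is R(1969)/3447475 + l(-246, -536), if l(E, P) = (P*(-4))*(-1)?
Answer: -6896163511252/3216494175 ≈ -2144.0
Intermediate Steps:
l(E, P) = 4*P (l(E, P) = -4*P*(-1) = 4*P)
R(z) = 2 - (-51 + z)/(-1036 + z) (R(z) = 2 - (z - 51)/(z - 1036) = 2 - (-51 + z)/(-1036 + z))
R(1969)/3447475 + l(-246, -536) = ((-2021 + 1969)/(-1036 + 1969))/3447475 + 4*(-536) = (-52/933)*(1/3447475) - 2144 = ((1/933)*(-52))*(1/3447475) - 2144 = -52/933*1/3447475 - 2144 = -52/3216494175 - 2144 = -6896163511252/3216494175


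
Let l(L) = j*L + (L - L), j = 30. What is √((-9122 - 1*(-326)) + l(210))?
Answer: 8*I*√39 ≈ 49.96*I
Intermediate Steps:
l(L) = 30*L (l(L) = 30*L + (L - L) = 30*L + 0 = 30*L)
√((-9122 - 1*(-326)) + l(210)) = √((-9122 - 1*(-326)) + 30*210) = √((-9122 + 326) + 6300) = √(-8796 + 6300) = √(-2496) = 8*I*√39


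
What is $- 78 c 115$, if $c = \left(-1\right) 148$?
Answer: $1327560$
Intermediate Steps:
$c = -148$
$- 78 c 115 = \left(-78\right) \left(-148\right) 115 = 11544 \cdot 115 = 1327560$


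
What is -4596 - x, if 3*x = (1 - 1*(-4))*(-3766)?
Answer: 5042/3 ≈ 1680.7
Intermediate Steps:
x = -18830/3 (x = ((1 - 1*(-4))*(-3766))/3 = ((1 + 4)*(-3766))/3 = (5*(-3766))/3 = (⅓)*(-18830) = -18830/3 ≈ -6276.7)
-4596 - x = -4596 - 1*(-18830/3) = -4596 + 18830/3 = 5042/3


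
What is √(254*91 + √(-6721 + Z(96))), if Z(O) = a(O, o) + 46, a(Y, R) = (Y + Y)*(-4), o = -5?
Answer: √(23114 + 3*I*√827) ≈ 152.03 + 0.2837*I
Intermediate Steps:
a(Y, R) = -8*Y (a(Y, R) = (2*Y)*(-4) = -8*Y)
Z(O) = 46 - 8*O (Z(O) = -8*O + 46 = 46 - 8*O)
√(254*91 + √(-6721 + Z(96))) = √(254*91 + √(-6721 + (46 - 8*96))) = √(23114 + √(-6721 + (46 - 768))) = √(23114 + √(-6721 - 722)) = √(23114 + √(-7443)) = √(23114 + 3*I*√827)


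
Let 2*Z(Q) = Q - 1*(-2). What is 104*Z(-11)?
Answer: -468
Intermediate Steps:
Z(Q) = 1 + Q/2 (Z(Q) = (Q - 1*(-2))/2 = (Q + 2)/2 = (2 + Q)/2 = 1 + Q/2)
104*Z(-11) = 104*(1 + (½)*(-11)) = 104*(1 - 11/2) = 104*(-9/2) = -468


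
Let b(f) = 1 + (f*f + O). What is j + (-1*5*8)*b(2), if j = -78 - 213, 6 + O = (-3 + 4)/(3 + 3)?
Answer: -773/3 ≈ -257.67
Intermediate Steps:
O = -35/6 (O = -6 + (-3 + 4)/(3 + 3) = -6 + 1/6 = -6 + 1*(⅙) = -6 + ⅙ = -35/6 ≈ -5.8333)
b(f) = -29/6 + f² (b(f) = 1 + (f*f - 35/6) = 1 + (f² - 35/6) = 1 + (-35/6 + f²) = -29/6 + f²)
j = -291
j + (-1*5*8)*b(2) = -291 + (-1*5*8)*(-29/6 + 2²) = -291 + (-5*8)*(-29/6 + 4) = -291 - 40*(-⅚) = -291 + 100/3 = -773/3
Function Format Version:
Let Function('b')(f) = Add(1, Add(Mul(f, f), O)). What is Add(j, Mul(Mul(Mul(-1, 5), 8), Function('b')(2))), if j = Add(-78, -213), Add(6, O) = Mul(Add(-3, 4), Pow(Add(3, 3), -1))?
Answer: Rational(-773, 3) ≈ -257.67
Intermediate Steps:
O = Rational(-35, 6) (O = Add(-6, Mul(Add(-3, 4), Pow(Add(3, 3), -1))) = Add(-6, Mul(1, Pow(6, -1))) = Add(-6, Mul(1, Rational(1, 6))) = Add(-6, Rational(1, 6)) = Rational(-35, 6) ≈ -5.8333)
Function('b')(f) = Add(Rational(-29, 6), Pow(f, 2)) (Function('b')(f) = Add(1, Add(Mul(f, f), Rational(-35, 6))) = Add(1, Add(Pow(f, 2), Rational(-35, 6))) = Add(1, Add(Rational(-35, 6), Pow(f, 2))) = Add(Rational(-29, 6), Pow(f, 2)))
j = -291
Add(j, Mul(Mul(Mul(-1, 5), 8), Function('b')(2))) = Add(-291, Mul(Mul(Mul(-1, 5), 8), Add(Rational(-29, 6), Pow(2, 2)))) = Add(-291, Mul(Mul(-5, 8), Add(Rational(-29, 6), 4))) = Add(-291, Mul(-40, Rational(-5, 6))) = Add(-291, Rational(100, 3)) = Rational(-773, 3)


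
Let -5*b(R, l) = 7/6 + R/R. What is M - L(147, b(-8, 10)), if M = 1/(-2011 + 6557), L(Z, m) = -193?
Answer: 877379/4546 ≈ 193.00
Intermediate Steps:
b(R, l) = -13/30 (b(R, l) = -(7/6 + R/R)/5 = -(7*(1/6) + 1)/5 = -(7/6 + 1)/5 = -1/5*13/6 = -13/30)
M = 1/4546 ≈ 0.00021997
M - L(147, b(-8, 10)) = 1/4546 - 1*(-193) = 1/4546 + 193 = 877379/4546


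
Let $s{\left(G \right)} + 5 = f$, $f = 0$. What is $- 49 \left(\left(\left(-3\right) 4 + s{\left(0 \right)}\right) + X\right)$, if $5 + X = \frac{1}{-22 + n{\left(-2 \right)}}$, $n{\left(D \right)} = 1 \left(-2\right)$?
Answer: $\frac{25921}{24} \approx 1080.0$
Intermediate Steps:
$n{\left(D \right)} = -2$
$s{\left(G \right)} = -5$ ($s{\left(G \right)} = -5 + 0 = -5$)
$X = - \frac{121}{24}$ ($X = -5 + \frac{1}{-22 - 2} = -5 + \frac{1}{-24} = -5 - \frac{1}{24} = - \frac{121}{24} \approx -5.0417$)
$- 49 \left(\left(\left(-3\right) 4 + s{\left(0 \right)}\right) + X\right) = - 49 \left(\left(\left(-3\right) 4 - 5\right) - \frac{121}{24}\right) = - 49 \left(\left(-12 - 5\right) - \frac{121}{24}\right) = - 49 \left(-17 - \frac{121}{24}\right) = \left(-49\right) \left(- \frac{529}{24}\right) = \frac{25921}{24}$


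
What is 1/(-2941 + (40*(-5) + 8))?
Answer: -1/3133 ≈ -0.00031918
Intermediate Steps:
1/(-2941 + (40*(-5) + 8)) = 1/(-2941 + (-200 + 8)) = 1/(-2941 - 192) = 1/(-3133) = -1/3133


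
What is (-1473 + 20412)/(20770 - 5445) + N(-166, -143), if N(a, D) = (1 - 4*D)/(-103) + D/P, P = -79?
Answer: -313888207/124699525 ≈ -2.5172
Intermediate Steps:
N(a, D) = -1/103 + 213*D/8137 (N(a, D) = (1 - 4*D)/(-103) + D/(-79) = (1 - 4*D)*(-1/103) + D*(-1/79) = (-1/103 + 4*D/103) - D/79 = -1/103 + 213*D/8137)
(-1473 + 20412)/(20770 - 5445) + N(-166, -143) = (-1473 + 20412)/(20770 - 5445) + (-1/103 + (213/8137)*(-143)) = 18939/15325 + (-1/103 - 30459/8137) = 18939*(1/15325) - 30538/8137 = 18939/15325 - 30538/8137 = -313888207/124699525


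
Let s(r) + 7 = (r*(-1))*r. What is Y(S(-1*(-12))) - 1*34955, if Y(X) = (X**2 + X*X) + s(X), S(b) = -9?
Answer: -34881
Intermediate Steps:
s(r) = -7 - r**2 (s(r) = -7 + (r*(-1))*r = -7 + (-r)*r = -7 - r**2)
Y(X) = -7 + X**2 (Y(X) = (X**2 + X*X) + (-7 - X**2) = (X**2 + X**2) + (-7 - X**2) = 2*X**2 + (-7 - X**2) = -7 + X**2)
Y(S(-1*(-12))) - 1*34955 = (-7 + (-9)**2) - 1*34955 = (-7 + 81) - 34955 = 74 - 34955 = -34881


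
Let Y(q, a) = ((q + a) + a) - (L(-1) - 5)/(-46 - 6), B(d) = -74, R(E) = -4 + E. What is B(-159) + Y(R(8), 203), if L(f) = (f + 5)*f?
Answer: 17463/52 ≈ 335.83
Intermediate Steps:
L(f) = f*(5 + f) (L(f) = (5 + f)*f = f*(5 + f))
Y(q, a) = -9/52 + q + 2*a (Y(q, a) = ((q + a) + a) - (-(5 - 1) - 5)/(-46 - 6) = ((a + q) + a) - (-1*4 - 5)/(-52) = (q + 2*a) - (-4 - 5)*(-1)/52 = (q + 2*a) - (-9)*(-1)/52 = (q + 2*a) - 1*9/52 = (q + 2*a) - 9/52 = -9/52 + q + 2*a)
B(-159) + Y(R(8), 203) = -74 + (-9/52 + (-4 + 8) + 2*203) = -74 + (-9/52 + 4 + 406) = -74 + 21311/52 = 17463/52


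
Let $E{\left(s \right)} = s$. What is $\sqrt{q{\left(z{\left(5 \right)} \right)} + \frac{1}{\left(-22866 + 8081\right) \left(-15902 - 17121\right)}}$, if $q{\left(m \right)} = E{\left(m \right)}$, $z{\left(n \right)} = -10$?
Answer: $\frac{i \sqrt{2383832336831285195}}{488245055} \approx 3.1623 i$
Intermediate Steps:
$q{\left(m \right)} = m$
$\sqrt{q{\left(z{\left(5 \right)} \right)} + \frac{1}{\left(-22866 + 8081\right) \left(-15902 - 17121\right)}} = \sqrt{-10 + \frac{1}{\left(-22866 + 8081\right) \left(-15902 - 17121\right)}} = \sqrt{-10 + \frac{1}{\left(-14785\right) \left(-33023\right)}} = \sqrt{-10 + \frac{1}{488245055}} = \sqrt{- \frac{4882450549}{488245055}} = \frac{i \sqrt{2383832336831285195}}{488245055}$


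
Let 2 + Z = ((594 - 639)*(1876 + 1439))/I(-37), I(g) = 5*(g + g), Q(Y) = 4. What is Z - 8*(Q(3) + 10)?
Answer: 21399/74 ≈ 289.18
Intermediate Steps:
I(g) = 10*g (I(g) = 5*(2*g) = 10*g)
Z = 29687/74 (Z = -2 + ((594 - 639)*(1876 + 1439))/((10*(-37))) = -2 - 45*3315/(-370) = -2 - 149175*(-1/370) = -2 + 29835/74 = 29687/74 ≈ 401.18)
Z - 8*(Q(3) + 10) = 29687/74 - 8*(4 + 10) = 29687/74 - 8*14 = 29687/74 - 112 = 21399/74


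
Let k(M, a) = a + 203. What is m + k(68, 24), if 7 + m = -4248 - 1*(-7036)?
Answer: 3008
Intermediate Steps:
k(M, a) = 203 + a
m = 2781 (m = -7 + (-4248 - 1*(-7036)) = -7 + (-4248 + 7036) = -7 + 2788 = 2781)
m + k(68, 24) = 2781 + (203 + 24) = 2781 + 227 = 3008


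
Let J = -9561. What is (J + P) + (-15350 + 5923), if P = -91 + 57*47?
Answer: -16400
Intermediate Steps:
P = 2588 (P = -91 + 2679 = 2588)
(J + P) + (-15350 + 5923) = (-9561 + 2588) + (-15350 + 5923) = -6973 - 9427 = -16400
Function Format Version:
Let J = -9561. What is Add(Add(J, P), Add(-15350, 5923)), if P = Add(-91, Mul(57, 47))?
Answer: -16400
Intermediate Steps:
P = 2588 (P = Add(-91, 2679) = 2588)
Add(Add(J, P), Add(-15350, 5923)) = Add(Add(-9561, 2588), Add(-15350, 5923)) = Add(-6973, -9427) = -16400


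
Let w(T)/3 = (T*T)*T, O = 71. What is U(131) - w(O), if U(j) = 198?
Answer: -1073535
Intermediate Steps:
w(T) = 3*T³ (w(T) = 3*((T*T)*T) = 3*(T²*T) = 3*T³)
U(131) - w(O) = 198 - 3*71³ = 198 - 3*357911 = 198 - 1*1073733 = 198 - 1073733 = -1073535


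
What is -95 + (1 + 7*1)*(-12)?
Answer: -191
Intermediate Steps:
-95 + (1 + 7*1)*(-12) = -95 + (1 + 7)*(-12) = -95 + 8*(-12) = -95 - 96 = -191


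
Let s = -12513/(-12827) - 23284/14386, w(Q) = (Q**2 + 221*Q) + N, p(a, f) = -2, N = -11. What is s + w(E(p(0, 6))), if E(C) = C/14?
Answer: -195278684260/4520965939 ≈ -43.194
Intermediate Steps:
E(C) = C/14 (E(C) = C*(1/14) = C/14)
w(Q) = -11 + Q**2 + 221*Q (w(Q) = (Q**2 + 221*Q) - 11 = -11 + Q**2 + 221*Q)
s = -59325925/92264611 (s = -12513*(-1/12827) - 23284*1/14386 = 12513/12827 - 11642/7193 = -59325925/92264611 ≈ -0.64300)
s + w(E(p(0, 6))) = -59325925/92264611 + (-11 + ((1/14)*(-2))**2 + 221*((1/14)*(-2))) = -59325925/92264611 + (-11 + (-1/7)**2 + 221*(-1/7)) = -59325925/92264611 + (-11 + 1/49 - 221/7) = -59325925/92264611 - 2085/49 = -195278684260/4520965939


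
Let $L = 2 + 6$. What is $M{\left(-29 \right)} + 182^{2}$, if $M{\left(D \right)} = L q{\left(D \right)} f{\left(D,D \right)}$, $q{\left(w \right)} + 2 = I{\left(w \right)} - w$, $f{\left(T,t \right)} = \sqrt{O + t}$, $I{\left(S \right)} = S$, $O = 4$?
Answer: $33124 - 80 i \approx 33124.0 - 80.0 i$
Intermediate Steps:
$L = 8$
$f{\left(T,t \right)} = \sqrt{4 + t}$
$q{\left(w \right)} = -2$ ($q{\left(w \right)} = -2 + \left(w - w\right) = -2 + 0 = -2$)
$M{\left(D \right)} = - 16 \sqrt{4 + D}$ ($M{\left(D \right)} = 8 \left(-2\right) \sqrt{4 + D} = - 16 \sqrt{4 + D}$)
$M{\left(-29 \right)} + 182^{2} = - 16 \sqrt{4 - 29} + 182^{2} = - 16 \sqrt{-25} + 33124 = - 16 \cdot 5 i + 33124 = - 80 i + 33124 = 33124 - 80 i$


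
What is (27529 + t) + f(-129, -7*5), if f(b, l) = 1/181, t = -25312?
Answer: 401278/181 ≈ 2217.0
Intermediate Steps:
f(b, l) = 1/181
(27529 + t) + f(-129, -7*5) = (27529 - 25312) + 1/181 = 2217 + 1/181 = 401278/181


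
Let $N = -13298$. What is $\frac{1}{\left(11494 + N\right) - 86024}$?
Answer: $- \frac{1}{87828} \approx -1.1386 \cdot 10^{-5}$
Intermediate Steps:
$\frac{1}{\left(11494 + N\right) - 86024} = \frac{1}{\left(11494 - 13298\right) - 86024} = \frac{1}{-1804 - 86024} = \frac{1}{-87828} = - \frac{1}{87828}$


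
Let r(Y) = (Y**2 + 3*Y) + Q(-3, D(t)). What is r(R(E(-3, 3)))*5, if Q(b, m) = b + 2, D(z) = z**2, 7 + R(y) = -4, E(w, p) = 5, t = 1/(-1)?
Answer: 435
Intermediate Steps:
t = -1
R(y) = -11 (R(y) = -7 - 4 = -11)
Q(b, m) = 2 + b
r(Y) = -1 + Y**2 + 3*Y (r(Y) = (Y**2 + 3*Y) + (2 - 3) = (Y**2 + 3*Y) - 1 = -1 + Y**2 + 3*Y)
r(R(E(-3, 3)))*5 = (-1 + (-11)**2 + 3*(-11))*5 = (-1 + 121 - 33)*5 = 87*5 = 435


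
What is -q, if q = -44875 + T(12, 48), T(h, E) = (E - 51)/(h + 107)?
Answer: 5340128/119 ≈ 44875.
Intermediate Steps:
T(h, E) = (-51 + E)/(107 + h)
q = -5340128/119 (q = -44875 + (-51 + 48)/(107 + 12) = -44875 - 3/119 = -5340128/119 ≈ -44875.)
-q = -1*(-5340128/119) = 5340128/119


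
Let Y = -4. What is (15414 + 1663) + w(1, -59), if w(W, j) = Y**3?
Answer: 17013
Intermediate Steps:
w(W, j) = -64 (w(W, j) = (-4)**3 = -64)
(15414 + 1663) + w(1, -59) = (15414 + 1663) - 64 = 17077 - 64 = 17013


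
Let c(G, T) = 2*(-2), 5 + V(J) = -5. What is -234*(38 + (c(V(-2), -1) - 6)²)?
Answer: -32292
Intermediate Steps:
V(J) = -10 (V(J) = -5 - 5 = -10)
c(G, T) = -4
-234*(38 + (c(V(-2), -1) - 6)²) = -234*(38 + (-4 - 6)²) = -234*(38 + (-10)²) = -234*(38 + 100) = -234*138 = -32292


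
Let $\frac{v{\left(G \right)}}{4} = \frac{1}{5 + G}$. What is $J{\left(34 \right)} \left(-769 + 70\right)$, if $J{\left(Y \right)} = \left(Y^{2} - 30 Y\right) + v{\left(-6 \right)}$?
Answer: $-92268$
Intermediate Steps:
$v{\left(G \right)} = \frac{4}{5 + G}$
$J{\left(Y \right)} = -4 + Y^{2} - 30 Y$ ($J{\left(Y \right)} = \left(Y^{2} - 30 Y\right) + \frac{4}{5 - 6} = \left(Y^{2} - 30 Y\right) + \frac{4}{-1} = \left(Y^{2} - 30 Y\right) + 4 \left(-1\right) = \left(Y^{2} - 30 Y\right) - 4 = -4 + Y^{2} - 30 Y$)
$J{\left(34 \right)} \left(-769 + 70\right) = \left(-4 + 34^{2} - 1020\right) \left(-769 + 70\right) = \left(-4 + 1156 - 1020\right) \left(-699\right) = 132 \left(-699\right) = -92268$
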